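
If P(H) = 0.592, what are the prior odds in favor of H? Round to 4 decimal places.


Prior odds = P(H) / (1 - P(H))
= 0.592 / 0.408
= 1.451

1.451


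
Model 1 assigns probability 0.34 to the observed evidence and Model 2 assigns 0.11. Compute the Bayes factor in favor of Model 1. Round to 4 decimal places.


BF = P(data|M1) / P(data|M2)
= 0.34 / 0.11 = 3.0909

3.0909


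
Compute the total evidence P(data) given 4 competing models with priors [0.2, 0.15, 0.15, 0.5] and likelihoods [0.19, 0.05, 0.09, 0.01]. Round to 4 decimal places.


Marginal likelihood = sum P(model_i) * P(data|model_i)
Model 1: 0.2 * 0.19 = 0.038
Model 2: 0.15 * 0.05 = 0.0075
Model 3: 0.15 * 0.09 = 0.0135
Model 4: 0.5 * 0.01 = 0.005
Total = 0.064

0.064


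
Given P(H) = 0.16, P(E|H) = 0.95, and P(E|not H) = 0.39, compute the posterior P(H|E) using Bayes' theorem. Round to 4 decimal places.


By Bayes' theorem: P(H|E) = P(E|H)*P(H) / P(E)
P(E) = P(E|H)*P(H) + P(E|not H)*P(not H)
P(E) = 0.95*0.16 + 0.39*0.84 = 0.4796
P(H|E) = 0.95*0.16 / 0.4796 = 0.3169

0.3169


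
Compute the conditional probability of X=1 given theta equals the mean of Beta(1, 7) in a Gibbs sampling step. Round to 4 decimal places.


Mean of Beta(1, 7) = 0.125
P(X=1 | theta=0.125) = 0.125

0.125


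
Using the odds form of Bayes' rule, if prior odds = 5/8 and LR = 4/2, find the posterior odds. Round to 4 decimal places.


Bayes' rule in odds form: posterior odds = prior odds * LR
= (5 * 4) / (8 * 2)
= 20/16 = 1.25

1.25


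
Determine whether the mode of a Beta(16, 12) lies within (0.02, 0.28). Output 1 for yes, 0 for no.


First find the mode: (a-1)/(a+b-2) = 0.5769
Is 0.5769 in (0.02, 0.28)? 0

0


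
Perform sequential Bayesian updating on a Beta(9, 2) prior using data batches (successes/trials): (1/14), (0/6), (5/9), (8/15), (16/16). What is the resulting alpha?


Accumulate successes: 30
Posterior alpha = prior alpha + sum of successes
= 9 + 30 = 39

39


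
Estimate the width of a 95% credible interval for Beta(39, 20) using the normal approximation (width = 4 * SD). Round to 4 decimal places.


For Beta(a,b): Var = ab/((a+b)^2(a+b+1))
Var = 0.0037, SD = 0.0611
Approximate 95% CI width = 4 * 0.0611 = 0.2444

0.2444


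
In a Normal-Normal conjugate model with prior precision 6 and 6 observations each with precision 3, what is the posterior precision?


Posterior precision = prior precision + n * observation precision
= 6 + 6 * 3
= 6 + 18 = 24

24


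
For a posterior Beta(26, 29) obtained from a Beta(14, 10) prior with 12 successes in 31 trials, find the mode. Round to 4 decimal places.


Mode = (alpha - 1) / (alpha + beta - 2)
= 25 / 53
= 0.4717

0.4717


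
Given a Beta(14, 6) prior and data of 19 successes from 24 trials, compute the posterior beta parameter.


Number of failures = 24 - 19 = 5
Posterior beta = 6 + 5 = 11

11


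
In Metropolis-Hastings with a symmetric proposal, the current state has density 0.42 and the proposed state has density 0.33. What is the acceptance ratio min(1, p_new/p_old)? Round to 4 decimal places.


Ratio = p_new / p_old = 0.33 / 0.42 = 0.7857
Acceptance = min(1, 0.7857) = 0.7857

0.7857


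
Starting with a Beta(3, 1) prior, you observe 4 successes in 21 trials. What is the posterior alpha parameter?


For a Beta-Binomial conjugate model:
Posterior alpha = prior alpha + number of successes
= 3 + 4 = 7

7


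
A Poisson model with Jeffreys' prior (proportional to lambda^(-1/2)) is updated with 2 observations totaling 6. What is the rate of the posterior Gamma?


Posterior = Gamma(0.5 + S, n)
= Gamma(0.5 + 6, 2)
Posterior rate = 0 + n = 2

2.0


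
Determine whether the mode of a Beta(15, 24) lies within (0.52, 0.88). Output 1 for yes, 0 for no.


First find the mode: (a-1)/(a+b-2) = 0.3784
Is 0.3784 in (0.52, 0.88)? 0

0


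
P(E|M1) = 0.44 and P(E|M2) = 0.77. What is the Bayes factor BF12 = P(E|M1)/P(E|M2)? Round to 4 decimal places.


Bayes factor BF12 = P(E|M1) / P(E|M2)
= 0.44 / 0.77
= 0.5714

0.5714


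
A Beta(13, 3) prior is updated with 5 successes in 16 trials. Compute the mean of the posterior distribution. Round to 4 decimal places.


After update: Beta(18, 14)
Mean = 18 / (18 + 14) = 18 / 32
= 0.5625

0.5625


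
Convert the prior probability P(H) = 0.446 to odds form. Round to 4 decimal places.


P(not H) = 1 - 0.446 = 0.554
Odds = 0.446 / 0.554 = 0.8051

0.8051


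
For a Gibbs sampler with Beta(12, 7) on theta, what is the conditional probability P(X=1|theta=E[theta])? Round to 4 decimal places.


E[theta] = 12/(12+7) = 0.6316
P(X=1|theta) = theta = 0.6316

0.6316


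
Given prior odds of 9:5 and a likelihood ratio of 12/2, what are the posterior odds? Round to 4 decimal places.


Posterior odds = prior odds * LR
Prior odds = 9/5 = 1.8
LR = 12/2 = 6.0
Posterior odds = 1.8 * 6.0 = 10.8

10.8


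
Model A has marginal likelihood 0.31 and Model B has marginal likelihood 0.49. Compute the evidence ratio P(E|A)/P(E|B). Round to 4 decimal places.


Evidence ratio = P(E|A) / P(E|B)
= 0.31 / 0.49
= 0.6327

0.6327


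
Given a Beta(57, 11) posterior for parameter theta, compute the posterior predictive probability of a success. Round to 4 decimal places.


For a Beta-Bernoulli model, the predictive probability is the mean:
P(success) = 57/(57+11) = 57/68 = 0.8382

0.8382


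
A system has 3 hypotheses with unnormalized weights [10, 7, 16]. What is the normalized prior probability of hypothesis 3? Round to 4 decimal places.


The normalized prior is the weight divided by the total.
Total weight = 33
P(H3) = 16 / 33 = 0.4848

0.4848


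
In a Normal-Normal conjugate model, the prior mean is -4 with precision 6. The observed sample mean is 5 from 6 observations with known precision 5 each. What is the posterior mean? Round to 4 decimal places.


Posterior precision = tau0 + n*tau = 6 + 6*5 = 36
Posterior mean = (tau0*mu0 + n*tau*xbar) / posterior_precision
= (6*-4 + 6*5*5) / 36
= 126 / 36 = 3.5

3.5


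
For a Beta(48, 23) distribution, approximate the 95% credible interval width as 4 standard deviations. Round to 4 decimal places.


Variance of Beta(a,b) = ab / ((a+b)^2 * (a+b+1))
= 48*23 / ((71)^2 * 72)
= 0.003
SD = sqrt(0.003) = 0.0552
Width = 4 * SD = 0.2206

0.2206


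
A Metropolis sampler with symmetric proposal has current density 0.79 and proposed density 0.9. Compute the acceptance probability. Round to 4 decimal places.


For symmetric proposals, acceptance = min(1, pi(x*)/pi(x))
= min(1, 0.9/0.79)
= min(1, 1.1392) = 1.0

1.0


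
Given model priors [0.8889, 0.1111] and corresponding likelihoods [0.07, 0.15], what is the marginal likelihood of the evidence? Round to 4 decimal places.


P(E) = sum_i P(M_i) P(E|M_i)
= 0.0622 + 0.0167
= 0.0789

0.0789


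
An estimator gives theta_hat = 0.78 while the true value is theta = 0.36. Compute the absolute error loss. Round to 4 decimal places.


The absolute error loss is |theta_hat - theta|
= |0.78 - 0.36|
= 0.42

0.42


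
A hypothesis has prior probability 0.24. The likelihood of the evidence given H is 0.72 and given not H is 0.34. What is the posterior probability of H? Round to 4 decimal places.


Using Bayes' theorem:
P(E) = 0.24 * 0.72 + 0.76 * 0.34
P(E) = 0.4312
P(H|E) = (0.24 * 0.72) / 0.4312 = 0.4007

0.4007


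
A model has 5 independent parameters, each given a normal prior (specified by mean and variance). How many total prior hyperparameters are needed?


Each normal prior needs 2 hyperparameters (mean and variance).
Total = 2 * 5 = 10

10


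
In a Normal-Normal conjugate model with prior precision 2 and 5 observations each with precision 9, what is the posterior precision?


Posterior precision = prior precision + n * observation precision
= 2 + 5 * 9
= 2 + 45 = 47

47


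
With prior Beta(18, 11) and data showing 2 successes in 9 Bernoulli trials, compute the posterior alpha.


Conjugate update: alpha_posterior = alpha_prior + k
= 18 + 2 = 20

20


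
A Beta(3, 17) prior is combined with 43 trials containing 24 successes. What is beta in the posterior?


In conjugate updating:
beta_posterior = beta_prior + (n - k)
= 17 + (43 - 24)
= 17 + 19 = 36

36


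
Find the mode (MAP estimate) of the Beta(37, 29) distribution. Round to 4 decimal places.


For Beta(a,b) with a,b > 1:
Mode = (a-1)/(a+b-2) = (37-1)/(66-2)
= 36/64 = 0.5625

0.5625


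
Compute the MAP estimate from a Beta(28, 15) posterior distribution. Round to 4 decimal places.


MAP = mode of Beta distribution
= (alpha - 1)/(alpha + beta - 2)
= (28-1)/(28+15-2)
= 27/41 = 0.6585

0.6585


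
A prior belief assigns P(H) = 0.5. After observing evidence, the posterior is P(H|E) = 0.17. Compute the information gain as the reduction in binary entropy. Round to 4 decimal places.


H(prior) = -0.5*log2(0.5) - 0.5*log2(0.5)
= 1.0
H(post) = -0.17*log2(0.17) - 0.83*log2(0.83)
= 0.6577
IG = 1.0 - 0.6577 = 0.3423

0.3423


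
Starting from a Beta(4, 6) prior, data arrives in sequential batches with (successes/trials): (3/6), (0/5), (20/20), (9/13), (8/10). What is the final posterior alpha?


In sequential Bayesian updating, we sum all successes.
Total successes = 40
Final alpha = 4 + 40 = 44

44


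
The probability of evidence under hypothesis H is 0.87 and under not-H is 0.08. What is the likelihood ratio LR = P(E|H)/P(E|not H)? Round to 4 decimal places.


LR = 0.87 / 0.08
= 10.875

10.875


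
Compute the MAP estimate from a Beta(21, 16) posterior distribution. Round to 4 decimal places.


MAP = mode of Beta distribution
= (alpha - 1)/(alpha + beta - 2)
= (21-1)/(21+16-2)
= 20/35 = 0.5714

0.5714


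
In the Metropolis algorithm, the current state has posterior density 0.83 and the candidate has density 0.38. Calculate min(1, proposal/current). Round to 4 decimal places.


Ratio = 0.38/0.83 = 0.4578
Acceptance probability = min(1, 0.4578)
= 0.4578

0.4578


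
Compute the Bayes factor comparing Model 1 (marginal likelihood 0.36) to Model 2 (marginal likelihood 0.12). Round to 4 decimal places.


BF12 = marginal likelihood of M1 / marginal likelihood of M2
= 0.36/0.12
= 3.0

3.0


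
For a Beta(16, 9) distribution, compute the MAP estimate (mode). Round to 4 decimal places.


MAP = mode = (a-1)/(a+b-2)
= (16-1)/(16+9-2)
= 15/23 = 0.6522

0.6522


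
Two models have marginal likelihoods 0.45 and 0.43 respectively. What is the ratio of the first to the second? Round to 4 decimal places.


Evidence ratio = 0.45 / 0.43
= 1.0465

1.0465


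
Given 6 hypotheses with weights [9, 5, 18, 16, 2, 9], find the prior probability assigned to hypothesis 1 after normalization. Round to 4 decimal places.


To normalize, divide each weight by the sum of all weights.
Sum = 59
Prior(H1) = 9/59 = 0.1525

0.1525


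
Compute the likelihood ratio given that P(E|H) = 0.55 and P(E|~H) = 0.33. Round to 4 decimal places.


LR = P(E|H) / P(E|~H)
= 0.55 / 0.33 = 1.6667

1.6667


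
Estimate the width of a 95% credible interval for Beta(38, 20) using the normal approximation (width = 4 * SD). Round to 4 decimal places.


For Beta(a,b): Var = ab/((a+b)^2(a+b+1))
Var = 0.0038, SD = 0.0619
Approximate 95% CI width = 4 * 0.0619 = 0.2475

0.2475


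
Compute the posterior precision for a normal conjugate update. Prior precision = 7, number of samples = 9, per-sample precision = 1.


tau_post = tau_0 + n * tau
= 7 + 9 * 1 = 16

16


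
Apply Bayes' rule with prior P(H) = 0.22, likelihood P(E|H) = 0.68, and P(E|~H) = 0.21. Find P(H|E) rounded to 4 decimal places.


Step 1: Compute marginal P(E) = P(E|H)P(H) + P(E|~H)P(~H)
= 0.68*0.22 + 0.21*0.78 = 0.3134
Step 2: P(H|E) = P(E|H)P(H)/P(E) = 0.1496/0.3134
= 0.4773

0.4773


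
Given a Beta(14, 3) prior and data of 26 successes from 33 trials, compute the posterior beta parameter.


Number of failures = 33 - 26 = 7
Posterior beta = 3 + 7 = 10

10


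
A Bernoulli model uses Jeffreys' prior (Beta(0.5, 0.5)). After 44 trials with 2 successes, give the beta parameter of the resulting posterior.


Posterior = Beta(prior_alpha + successes, prior_beta + failures)
= Beta(0.5 + 2, 0.5 + 42)
Posterior beta = 0.5 + (n - k) = 0.5 + 42 = 42.5

42.5


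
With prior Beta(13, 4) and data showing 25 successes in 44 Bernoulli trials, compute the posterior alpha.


Conjugate update: alpha_posterior = alpha_prior + k
= 13 + 25 = 38

38


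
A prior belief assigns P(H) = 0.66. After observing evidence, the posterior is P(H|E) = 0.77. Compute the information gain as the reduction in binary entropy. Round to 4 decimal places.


H(prior) = -0.66*log2(0.66) - 0.34*log2(0.34)
= 0.9248
H(post) = -0.77*log2(0.77) - 0.23*log2(0.23)
= 0.778
IG = 0.9248 - 0.778 = 0.1468

0.1468


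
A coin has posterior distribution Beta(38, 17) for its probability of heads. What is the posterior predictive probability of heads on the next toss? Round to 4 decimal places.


Posterior predictive = E[theta] = alpha/(alpha+beta)
= 38/55
= 0.6909

0.6909


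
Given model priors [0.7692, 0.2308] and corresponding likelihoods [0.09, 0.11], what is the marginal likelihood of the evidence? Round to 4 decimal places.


P(E) = sum_i P(M_i) P(E|M_i)
= 0.0692 + 0.0254
= 0.0946

0.0946


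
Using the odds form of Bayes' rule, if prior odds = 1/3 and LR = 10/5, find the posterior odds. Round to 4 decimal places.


Bayes' rule in odds form: posterior odds = prior odds * LR
= (1 * 10) / (3 * 5)
= 10/15 = 0.6667

0.6667


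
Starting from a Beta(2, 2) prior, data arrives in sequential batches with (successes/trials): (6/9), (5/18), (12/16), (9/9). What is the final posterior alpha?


In sequential Bayesian updating, we sum all successes.
Total successes = 32
Final alpha = 2 + 32 = 34

34


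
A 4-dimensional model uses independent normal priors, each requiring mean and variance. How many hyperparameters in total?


Per parameter: 2 (mean and variance).
Total = 4 * 2 = 8

8


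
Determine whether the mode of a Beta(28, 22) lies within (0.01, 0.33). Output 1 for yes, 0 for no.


First find the mode: (a-1)/(a+b-2) = 0.5625
Is 0.5625 in (0.01, 0.33)? 0

0


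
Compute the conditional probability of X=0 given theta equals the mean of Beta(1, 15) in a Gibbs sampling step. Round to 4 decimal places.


Mean of Beta(1, 15) = 0.0625
P(X=0 | theta=0.0625) = 0.9375

0.9375


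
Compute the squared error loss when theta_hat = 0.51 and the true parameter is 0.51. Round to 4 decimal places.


L = (theta_hat - theta_true)^2
= (0.51 - 0.51)^2
= 0.0^2 = 0.0

0.0


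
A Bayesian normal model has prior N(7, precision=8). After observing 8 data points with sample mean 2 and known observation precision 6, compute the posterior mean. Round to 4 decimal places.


Posterior mean = (prior_precision * prior_mean + n * data_precision * data_mean) / (prior_precision + n * data_precision)
Numerator = 8*7 + 8*6*2 = 152
Denominator = 8 + 8*6 = 56
Posterior mean = 2.7143

2.7143


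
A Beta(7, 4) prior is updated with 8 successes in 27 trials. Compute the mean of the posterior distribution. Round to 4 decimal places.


After update: Beta(15, 23)
Mean = 15 / (15 + 23) = 15 / 38
= 0.3947

0.3947


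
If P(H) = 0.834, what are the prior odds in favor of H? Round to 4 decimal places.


Prior odds = P(H) / (1 - P(H))
= 0.834 / 0.166
= 5.0241

5.0241


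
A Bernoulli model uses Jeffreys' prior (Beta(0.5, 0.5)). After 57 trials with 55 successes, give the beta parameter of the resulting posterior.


Posterior = Beta(prior_alpha + successes, prior_beta + failures)
= Beta(0.5 + 55, 0.5 + 2)
Posterior beta = 0.5 + (n - k) = 0.5 + 2 = 2.5

2.5


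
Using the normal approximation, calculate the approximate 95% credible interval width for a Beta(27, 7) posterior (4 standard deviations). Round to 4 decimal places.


Var(Beta) = 27*7/(34^2 * 35) = 0.0047
SD = 0.0683
Width ~ 4*SD = 0.2734

0.2734


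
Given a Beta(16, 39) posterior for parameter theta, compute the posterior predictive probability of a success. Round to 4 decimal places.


For a Beta-Bernoulli model, the predictive probability is the mean:
P(success) = 16/(16+39) = 16/55 = 0.2909

0.2909


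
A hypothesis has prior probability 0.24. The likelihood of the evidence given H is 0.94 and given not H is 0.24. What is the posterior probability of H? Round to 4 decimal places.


Using Bayes' theorem:
P(E) = 0.24 * 0.94 + 0.76 * 0.24
P(E) = 0.408
P(H|E) = (0.24 * 0.94) / 0.408 = 0.5529

0.5529


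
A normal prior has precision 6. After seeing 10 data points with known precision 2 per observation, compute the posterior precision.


In the conjugate normal model, precisions add:
tau_posterior = tau_prior + n * tau_data
= 6 + 10*2 = 26

26


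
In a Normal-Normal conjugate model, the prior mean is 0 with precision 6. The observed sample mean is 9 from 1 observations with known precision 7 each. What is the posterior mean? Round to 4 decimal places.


Posterior precision = tau0 + n*tau = 6 + 1*7 = 13
Posterior mean = (tau0*mu0 + n*tau*xbar) / posterior_precision
= (6*0 + 1*7*9) / 13
= 63 / 13 = 4.8462

4.8462


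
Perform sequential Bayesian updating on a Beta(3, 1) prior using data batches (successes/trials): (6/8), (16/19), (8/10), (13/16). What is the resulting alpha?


Accumulate successes: 43
Posterior alpha = prior alpha + sum of successes
= 3 + 43 = 46

46


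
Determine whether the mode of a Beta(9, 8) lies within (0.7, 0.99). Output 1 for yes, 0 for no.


First find the mode: (a-1)/(a+b-2) = 0.5333
Is 0.5333 in (0.7, 0.99)? 0

0


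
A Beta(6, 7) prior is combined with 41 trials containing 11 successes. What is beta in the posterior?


In conjugate updating:
beta_posterior = beta_prior + (n - k)
= 7 + (41 - 11)
= 7 + 30 = 37

37


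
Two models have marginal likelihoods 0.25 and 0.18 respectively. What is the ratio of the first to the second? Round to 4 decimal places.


Evidence ratio = 0.25 / 0.18
= 1.3889

1.3889


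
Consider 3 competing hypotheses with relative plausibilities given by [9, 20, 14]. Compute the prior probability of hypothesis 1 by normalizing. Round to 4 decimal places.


Sum of weights = 9 + 20 + 14 = 43
Normalized prior for H1 = 9 / 43
= 0.2093

0.2093


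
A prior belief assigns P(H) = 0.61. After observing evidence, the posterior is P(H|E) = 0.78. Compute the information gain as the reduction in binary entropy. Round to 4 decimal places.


H(prior) = -0.61*log2(0.61) - 0.39*log2(0.39)
= 0.9648
H(post) = -0.78*log2(0.78) - 0.22*log2(0.22)
= 0.7602
IG = 0.9648 - 0.7602 = 0.2046

0.2046


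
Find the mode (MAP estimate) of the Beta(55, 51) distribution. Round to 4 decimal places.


For Beta(a,b) with a,b > 1:
Mode = (a-1)/(a+b-2) = (55-1)/(106-2)
= 54/104 = 0.5192

0.5192


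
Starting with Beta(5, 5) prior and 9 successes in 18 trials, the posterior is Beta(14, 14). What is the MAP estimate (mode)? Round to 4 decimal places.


The mode of Beta(a, b) when a > 1 and b > 1 is (a-1)/(a+b-2)
= (14 - 1) / (14 + 14 - 2)
= 13 / 26
= 0.5

0.5


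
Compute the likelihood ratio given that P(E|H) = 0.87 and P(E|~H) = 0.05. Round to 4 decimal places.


LR = P(E|H) / P(E|~H)
= 0.87 / 0.05 = 17.4

17.4


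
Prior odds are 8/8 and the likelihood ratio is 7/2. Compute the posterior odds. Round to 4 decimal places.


Posterior odds = prior odds * likelihood ratio
= (8/8) * (7/2)
= 56 / 16
= 3.5

3.5


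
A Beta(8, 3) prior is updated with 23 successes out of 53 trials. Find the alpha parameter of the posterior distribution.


In the Beta-Binomial conjugate update:
alpha_post = alpha_prior + successes
= 8 + 23
= 31

31


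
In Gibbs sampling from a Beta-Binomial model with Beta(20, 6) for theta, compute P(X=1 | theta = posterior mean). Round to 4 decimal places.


Posterior mean = alpha/(alpha+beta) = 20/26 = 0.7692
P(X=1|theta=mean) = theta = 0.7692

0.7692


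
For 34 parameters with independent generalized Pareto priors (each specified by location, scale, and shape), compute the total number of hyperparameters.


A generalized Pareto prior has 3 hyperparameters per parameter.
Total = 34 * 3 = 102

102


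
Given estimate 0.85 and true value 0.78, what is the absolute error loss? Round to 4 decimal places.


Absolute error = |estimate - true|
= |0.07| = 0.07

0.07


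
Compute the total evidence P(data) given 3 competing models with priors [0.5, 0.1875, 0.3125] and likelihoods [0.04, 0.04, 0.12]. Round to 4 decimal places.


Marginal likelihood = sum P(model_i) * P(data|model_i)
Model 1: 0.5 * 0.04 = 0.02
Model 2: 0.1875 * 0.04 = 0.0075
Model 3: 0.3125 * 0.12 = 0.0375
Total = 0.065

0.065


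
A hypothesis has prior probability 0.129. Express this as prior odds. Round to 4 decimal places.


Odds = P(H) / P(not H) = 0.129 / 0.871
= 0.1481

0.1481


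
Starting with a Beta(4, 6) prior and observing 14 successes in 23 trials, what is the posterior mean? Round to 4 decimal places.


Posterior parameters: alpha = 4 + 14 = 18
beta = 6 + 9 = 15
Posterior mean = alpha / (alpha + beta) = 18 / 33
= 0.5455

0.5455


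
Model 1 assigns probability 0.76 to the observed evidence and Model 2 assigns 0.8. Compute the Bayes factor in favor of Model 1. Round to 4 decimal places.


BF = P(data|M1) / P(data|M2)
= 0.76 / 0.8 = 0.95

0.95


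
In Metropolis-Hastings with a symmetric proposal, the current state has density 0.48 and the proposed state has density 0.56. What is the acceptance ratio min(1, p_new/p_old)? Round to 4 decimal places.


Ratio = p_new / p_old = 0.56 / 0.48 = 1.1667
Acceptance = min(1, 1.1667) = 1.0

1.0


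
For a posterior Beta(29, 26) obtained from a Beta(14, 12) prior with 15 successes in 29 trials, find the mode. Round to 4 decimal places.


Mode = (alpha - 1) / (alpha + beta - 2)
= 28 / 53
= 0.5283

0.5283


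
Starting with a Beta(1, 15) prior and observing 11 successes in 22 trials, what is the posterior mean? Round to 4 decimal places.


Posterior parameters: alpha = 1 + 11 = 12
beta = 15 + 11 = 26
Posterior mean = alpha / (alpha + beta) = 12 / 38
= 0.3158

0.3158


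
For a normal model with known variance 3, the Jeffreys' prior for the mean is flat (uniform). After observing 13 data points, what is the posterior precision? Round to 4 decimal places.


Jeffreys' prior for normal mean (known variance) is flat.
Prior precision = 0.
Posterior precision = prior_prec + n/sigma^2 = 0 + 13/3
= 4.3333

4.3333


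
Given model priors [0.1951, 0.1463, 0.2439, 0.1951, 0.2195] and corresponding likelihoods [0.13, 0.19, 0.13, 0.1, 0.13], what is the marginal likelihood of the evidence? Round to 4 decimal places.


P(E) = sum_i P(M_i) P(E|M_i)
= 0.0254 + 0.0278 + 0.0317 + 0.0195 + 0.0285
= 0.1329

0.1329


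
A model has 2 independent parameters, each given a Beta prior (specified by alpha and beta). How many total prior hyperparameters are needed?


Each Beta prior needs 2 hyperparameters (alpha and beta).
Total = 2 * 2 = 4

4


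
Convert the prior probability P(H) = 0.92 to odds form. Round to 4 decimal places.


P(not H) = 1 - 0.92 = 0.08
Odds = 0.92 / 0.08 = 11.5

11.5


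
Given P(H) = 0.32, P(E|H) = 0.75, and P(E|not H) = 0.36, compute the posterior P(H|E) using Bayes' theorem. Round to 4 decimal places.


By Bayes' theorem: P(H|E) = P(E|H)*P(H) / P(E)
P(E) = P(E|H)*P(H) + P(E|not H)*P(not H)
P(E) = 0.75*0.32 + 0.36*0.68 = 0.4848
P(H|E) = 0.75*0.32 / 0.4848 = 0.495

0.495


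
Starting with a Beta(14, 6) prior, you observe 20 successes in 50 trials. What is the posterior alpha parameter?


For a Beta-Binomial conjugate model:
Posterior alpha = prior alpha + number of successes
= 14 + 20 = 34

34


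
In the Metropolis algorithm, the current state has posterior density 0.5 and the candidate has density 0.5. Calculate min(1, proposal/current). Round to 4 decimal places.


Ratio = 0.5/0.5 = 1.0
Acceptance probability = min(1, 1.0)
= 1.0

1.0


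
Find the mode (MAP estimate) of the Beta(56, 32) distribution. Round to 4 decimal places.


For Beta(a,b) with a,b > 1:
Mode = (a-1)/(a+b-2) = (56-1)/(88-2)
= 55/86 = 0.6395

0.6395


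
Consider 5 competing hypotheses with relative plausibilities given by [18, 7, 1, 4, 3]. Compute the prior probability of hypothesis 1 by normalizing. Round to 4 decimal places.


Sum of weights = 18 + 7 + 1 + 4 + 3 = 33
Normalized prior for H1 = 18 / 33
= 0.5455

0.5455


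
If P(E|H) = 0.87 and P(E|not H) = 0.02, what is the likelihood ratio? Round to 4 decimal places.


Likelihood ratio = P(E|H) / P(E|not H)
= 0.87 / 0.02
= 43.5

43.5


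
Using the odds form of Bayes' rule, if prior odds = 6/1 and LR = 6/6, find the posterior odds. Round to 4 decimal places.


Bayes' rule in odds form: posterior odds = prior odds * LR
= (6 * 6) / (1 * 6)
= 36/6 = 6.0

6.0


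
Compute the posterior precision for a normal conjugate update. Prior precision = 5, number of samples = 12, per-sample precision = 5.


tau_post = tau_0 + n * tau
= 5 + 12 * 5 = 65

65


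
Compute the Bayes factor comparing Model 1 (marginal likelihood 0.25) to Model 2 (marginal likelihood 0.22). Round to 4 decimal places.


BF12 = marginal likelihood of M1 / marginal likelihood of M2
= 0.25/0.22
= 1.1364

1.1364


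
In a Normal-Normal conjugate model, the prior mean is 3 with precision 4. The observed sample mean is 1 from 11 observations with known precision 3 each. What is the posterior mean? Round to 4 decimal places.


Posterior precision = tau0 + n*tau = 4 + 11*3 = 37
Posterior mean = (tau0*mu0 + n*tau*xbar) / posterior_precision
= (4*3 + 11*3*1) / 37
= 45 / 37 = 1.2162

1.2162


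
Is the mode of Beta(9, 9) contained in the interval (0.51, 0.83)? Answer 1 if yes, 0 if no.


Mode = (a-1)/(a+b-2) = 8/16 = 0.5
Interval: (0.51, 0.83)
Contains mode? 0

0


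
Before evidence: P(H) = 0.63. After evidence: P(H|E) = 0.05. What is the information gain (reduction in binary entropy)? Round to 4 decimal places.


Prior entropy = 0.9507
Posterior entropy = 0.2864
Information gain = 0.9507 - 0.2864 = 0.6643

0.6643


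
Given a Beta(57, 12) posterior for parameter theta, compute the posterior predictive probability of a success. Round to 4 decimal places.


For a Beta-Bernoulli model, the predictive probability is the mean:
P(success) = 57/(57+12) = 57/69 = 0.8261

0.8261


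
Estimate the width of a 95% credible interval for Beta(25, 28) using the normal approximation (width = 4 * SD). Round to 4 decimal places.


For Beta(a,b): Var = ab/((a+b)^2(a+b+1))
Var = 0.0046, SD = 0.0679
Approximate 95% CI width = 4 * 0.0679 = 0.2717

0.2717


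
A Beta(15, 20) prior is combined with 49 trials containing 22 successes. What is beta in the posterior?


In conjugate updating:
beta_posterior = beta_prior + (n - k)
= 20 + (49 - 22)
= 20 + 27 = 47

47


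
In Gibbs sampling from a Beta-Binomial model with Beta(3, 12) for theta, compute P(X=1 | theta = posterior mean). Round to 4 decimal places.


Posterior mean = alpha/(alpha+beta) = 3/15 = 0.2
P(X=1|theta=mean) = theta = 0.2

0.2


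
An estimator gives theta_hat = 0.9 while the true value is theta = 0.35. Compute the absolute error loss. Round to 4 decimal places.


The absolute error loss is |theta_hat - theta|
= |0.9 - 0.35|
= 0.55

0.55


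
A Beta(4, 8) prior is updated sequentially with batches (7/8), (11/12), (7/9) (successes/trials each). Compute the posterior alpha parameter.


Sequential conjugate updating is equivalent to a single batch update.
Total successes across all batches = 25
alpha_posterior = alpha_prior + total_successes = 4 + 25
= 29

29


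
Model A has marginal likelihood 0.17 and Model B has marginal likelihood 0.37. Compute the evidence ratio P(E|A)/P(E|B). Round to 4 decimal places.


Evidence ratio = P(E|A) / P(E|B)
= 0.17 / 0.37
= 0.4595

0.4595


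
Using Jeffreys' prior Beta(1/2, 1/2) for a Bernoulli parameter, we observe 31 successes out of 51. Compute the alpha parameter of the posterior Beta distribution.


Conjugate update: Beta(0.5 + k, 0.5 + n - k).
k = 31, n - k = 20
Posterior alpha = 0.5 + k = 0.5 + 31 = 31.5

31.5


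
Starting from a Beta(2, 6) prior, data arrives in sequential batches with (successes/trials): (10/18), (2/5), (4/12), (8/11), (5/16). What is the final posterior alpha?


In sequential Bayesian updating, we sum all successes.
Total successes = 29
Final alpha = 2 + 29 = 31

31


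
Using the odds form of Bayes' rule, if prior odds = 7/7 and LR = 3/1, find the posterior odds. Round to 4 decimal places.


Bayes' rule in odds form: posterior odds = prior odds * LR
= (7 * 3) / (7 * 1)
= 21/7 = 3.0

3.0


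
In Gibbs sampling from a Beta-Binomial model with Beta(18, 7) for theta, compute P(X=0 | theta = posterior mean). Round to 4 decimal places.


Posterior mean = alpha/(alpha+beta) = 18/25 = 0.72
P(X=0|theta=mean) = 1 - theta = 0.28

0.28


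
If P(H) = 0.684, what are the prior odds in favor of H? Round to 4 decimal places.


Prior odds = P(H) / (1 - P(H))
= 0.684 / 0.316
= 2.1646

2.1646


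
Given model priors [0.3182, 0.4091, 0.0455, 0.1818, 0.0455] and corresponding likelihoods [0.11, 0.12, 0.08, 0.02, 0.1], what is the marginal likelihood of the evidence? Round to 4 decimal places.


P(E) = sum_i P(M_i) P(E|M_i)
= 0.035 + 0.0491 + 0.0036 + 0.0036 + 0.0046
= 0.0959

0.0959


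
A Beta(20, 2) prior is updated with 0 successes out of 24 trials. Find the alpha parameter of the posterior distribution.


In the Beta-Binomial conjugate update:
alpha_post = alpha_prior + successes
= 20 + 0
= 20

20


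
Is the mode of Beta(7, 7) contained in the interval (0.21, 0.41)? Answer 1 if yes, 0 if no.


Mode = (a-1)/(a+b-2) = 6/12 = 0.5
Interval: (0.21, 0.41)
Contains mode? 0

0


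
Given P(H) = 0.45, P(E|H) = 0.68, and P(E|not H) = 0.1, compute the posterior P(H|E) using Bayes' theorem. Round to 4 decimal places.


By Bayes' theorem: P(H|E) = P(E|H)*P(H) / P(E)
P(E) = P(E|H)*P(H) + P(E|not H)*P(not H)
P(E) = 0.68*0.45 + 0.1*0.55 = 0.361
P(H|E) = 0.68*0.45 / 0.361 = 0.8476

0.8476


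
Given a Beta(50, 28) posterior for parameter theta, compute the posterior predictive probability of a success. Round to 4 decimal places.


For a Beta-Bernoulli model, the predictive probability is the mean:
P(success) = 50/(50+28) = 50/78 = 0.641

0.641


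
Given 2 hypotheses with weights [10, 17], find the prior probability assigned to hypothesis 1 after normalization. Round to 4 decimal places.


To normalize, divide each weight by the sum of all weights.
Sum = 27
Prior(H1) = 10/27 = 0.3704

0.3704


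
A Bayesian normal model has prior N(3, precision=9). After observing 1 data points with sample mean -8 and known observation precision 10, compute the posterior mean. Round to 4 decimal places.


Posterior mean = (prior_precision * prior_mean + n * data_precision * data_mean) / (prior_precision + n * data_precision)
Numerator = 9*3 + 1*10*-8 = -53
Denominator = 9 + 1*10 = 19
Posterior mean = -2.7895

-2.7895


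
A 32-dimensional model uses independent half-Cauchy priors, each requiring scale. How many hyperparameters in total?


Per parameter: 1 (scale).
Total = 32 * 1 = 32

32


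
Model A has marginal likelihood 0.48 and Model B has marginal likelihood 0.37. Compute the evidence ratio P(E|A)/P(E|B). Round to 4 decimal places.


Evidence ratio = P(E|A) / P(E|B)
= 0.48 / 0.37
= 1.2973

1.2973


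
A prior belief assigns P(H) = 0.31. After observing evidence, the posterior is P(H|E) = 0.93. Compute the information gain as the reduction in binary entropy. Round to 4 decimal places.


H(prior) = -0.31*log2(0.31) - 0.69*log2(0.69)
= 0.8932
H(post) = -0.93*log2(0.93) - 0.07*log2(0.07)
= 0.3659
IG = 0.8932 - 0.3659 = 0.5272

0.5272


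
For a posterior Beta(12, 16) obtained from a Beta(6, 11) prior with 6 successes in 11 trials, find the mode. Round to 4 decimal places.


Mode = (alpha - 1) / (alpha + beta - 2)
= 11 / 26
= 0.4231

0.4231


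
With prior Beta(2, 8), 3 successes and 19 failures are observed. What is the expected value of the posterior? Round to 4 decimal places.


Posterior = Beta(5, 27)
E[theta] = alpha/(alpha+beta)
= 5/32 = 0.1562

0.1562


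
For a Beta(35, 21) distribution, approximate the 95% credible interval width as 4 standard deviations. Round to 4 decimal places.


Variance of Beta(a,b) = ab / ((a+b)^2 * (a+b+1))
= 35*21 / ((56)^2 * 57)
= 0.0041
SD = sqrt(0.0041) = 0.0641
Width = 4 * SD = 0.2565

0.2565


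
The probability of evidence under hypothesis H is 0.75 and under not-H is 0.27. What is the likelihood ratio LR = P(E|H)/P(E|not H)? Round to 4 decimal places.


LR = 0.75 / 0.27
= 2.7778

2.7778


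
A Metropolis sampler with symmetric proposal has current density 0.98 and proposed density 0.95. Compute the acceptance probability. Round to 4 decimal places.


For symmetric proposals, acceptance = min(1, pi(x*)/pi(x))
= min(1, 0.95/0.98)
= min(1, 0.9694) = 0.9694

0.9694


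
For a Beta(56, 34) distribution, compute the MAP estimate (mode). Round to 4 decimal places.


MAP = mode = (a-1)/(a+b-2)
= (56-1)/(56+34-2)
= 55/88 = 0.625

0.625


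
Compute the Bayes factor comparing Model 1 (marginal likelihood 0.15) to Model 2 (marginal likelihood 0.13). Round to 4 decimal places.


BF12 = marginal likelihood of M1 / marginal likelihood of M2
= 0.15/0.13
= 1.1538

1.1538


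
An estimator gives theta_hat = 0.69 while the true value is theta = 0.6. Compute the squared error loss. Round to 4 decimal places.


The squared error loss is (theta_hat - theta)^2
= (0.69 - 0.6)^2
= (0.09)^2 = 0.0081

0.0081


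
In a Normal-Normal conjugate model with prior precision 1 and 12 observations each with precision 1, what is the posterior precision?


Posterior precision = prior precision + n * observation precision
= 1 + 12 * 1
= 1 + 12 = 13

13


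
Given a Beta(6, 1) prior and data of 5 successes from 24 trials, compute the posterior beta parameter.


Number of failures = 24 - 5 = 19
Posterior beta = 1 + 19 = 20

20


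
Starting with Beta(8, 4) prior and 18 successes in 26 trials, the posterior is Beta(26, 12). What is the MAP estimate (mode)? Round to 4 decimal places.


The mode of Beta(a, b) when a > 1 and b > 1 is (a-1)/(a+b-2)
= (26 - 1) / (26 + 12 - 2)
= 25 / 36
= 0.6944

0.6944


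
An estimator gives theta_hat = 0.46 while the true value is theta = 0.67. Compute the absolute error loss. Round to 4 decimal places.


The absolute error loss is |theta_hat - theta|
= |0.46 - 0.67|
= 0.21

0.21


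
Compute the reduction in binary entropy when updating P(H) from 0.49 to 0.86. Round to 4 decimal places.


H_before = -p*log2(p) - (1-p)*log2(1-p) for p=0.49: 0.9997
H_after for p=0.86: 0.5842
Reduction = 0.9997 - 0.5842 = 0.4155

0.4155


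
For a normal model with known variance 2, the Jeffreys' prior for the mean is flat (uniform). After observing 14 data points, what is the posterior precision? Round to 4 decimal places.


Jeffreys' prior for normal mean (known variance) is flat.
Prior precision = 0.
Posterior precision = prior_prec + n/sigma^2 = 0 + 14/2
= 7.0

7.0


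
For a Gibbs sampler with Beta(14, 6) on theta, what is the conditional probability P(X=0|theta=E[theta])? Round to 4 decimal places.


E[theta] = 14/(14+6) = 0.7
P(X=0|theta) = 1 - theta = 0.3

0.3


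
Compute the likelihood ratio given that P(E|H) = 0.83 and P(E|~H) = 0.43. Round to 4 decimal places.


LR = P(E|H) / P(E|~H)
= 0.83 / 0.43 = 1.9302

1.9302


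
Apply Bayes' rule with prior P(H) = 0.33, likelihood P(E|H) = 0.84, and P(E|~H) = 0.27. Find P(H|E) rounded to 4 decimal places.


Step 1: Compute marginal P(E) = P(E|H)P(H) + P(E|~H)P(~H)
= 0.84*0.33 + 0.27*0.67 = 0.4581
Step 2: P(H|E) = P(E|H)P(H)/P(E) = 0.2772/0.4581
= 0.6051

0.6051


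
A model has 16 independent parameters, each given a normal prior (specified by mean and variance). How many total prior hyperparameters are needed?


Each normal prior needs 2 hyperparameters (mean and variance).
Total = 2 * 16 = 32

32


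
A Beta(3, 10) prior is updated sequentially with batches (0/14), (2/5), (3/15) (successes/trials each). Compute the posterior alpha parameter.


Sequential conjugate updating is equivalent to a single batch update.
Total successes across all batches = 5
alpha_posterior = alpha_prior + total_successes = 3 + 5
= 8

8


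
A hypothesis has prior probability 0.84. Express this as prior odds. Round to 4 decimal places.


Odds = P(H) / P(not H) = 0.84 / 0.16
= 5.25

5.25


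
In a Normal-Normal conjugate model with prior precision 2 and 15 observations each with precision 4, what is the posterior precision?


Posterior precision = prior precision + n * observation precision
= 2 + 15 * 4
= 2 + 60 = 62

62


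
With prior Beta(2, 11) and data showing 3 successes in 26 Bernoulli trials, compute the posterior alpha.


Conjugate update: alpha_posterior = alpha_prior + k
= 2 + 3 = 5

5


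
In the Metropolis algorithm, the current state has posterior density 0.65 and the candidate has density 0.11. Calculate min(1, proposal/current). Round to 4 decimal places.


Ratio = 0.11/0.65 = 0.1692
Acceptance probability = min(1, 0.1692)
= 0.1692

0.1692


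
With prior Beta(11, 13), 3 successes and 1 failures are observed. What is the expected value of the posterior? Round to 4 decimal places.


Posterior = Beta(14, 14)
E[theta] = alpha/(alpha+beta)
= 14/28 = 0.5

0.5


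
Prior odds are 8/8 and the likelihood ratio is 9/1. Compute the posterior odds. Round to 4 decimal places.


Posterior odds = prior odds * likelihood ratio
= (8/8) * (9/1)
= 72 / 8
= 9.0

9.0


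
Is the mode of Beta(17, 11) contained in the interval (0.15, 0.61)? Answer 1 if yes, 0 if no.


Mode = (a-1)/(a+b-2) = 16/26 = 0.6154
Interval: (0.15, 0.61)
Contains mode? 0

0


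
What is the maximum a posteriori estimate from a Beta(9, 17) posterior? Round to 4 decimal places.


The MAP estimate equals the mode of the distribution.
Mode of Beta(a,b) = (a-1)/(a+b-2)
= 8/24
= 0.3333

0.3333


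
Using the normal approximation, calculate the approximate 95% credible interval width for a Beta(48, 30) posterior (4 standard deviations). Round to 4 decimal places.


Var(Beta) = 48*30/(78^2 * 79) = 0.003
SD = 0.0547
Width ~ 4*SD = 0.2189

0.2189


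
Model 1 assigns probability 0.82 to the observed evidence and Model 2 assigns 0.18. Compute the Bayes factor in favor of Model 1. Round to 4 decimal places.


BF = P(data|M1) / P(data|M2)
= 0.82 / 0.18 = 4.5556

4.5556


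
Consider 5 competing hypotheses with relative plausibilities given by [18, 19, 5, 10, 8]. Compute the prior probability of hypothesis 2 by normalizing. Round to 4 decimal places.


Sum of weights = 18 + 19 + 5 + 10 + 8 = 60
Normalized prior for H2 = 19 / 60
= 0.3167

0.3167


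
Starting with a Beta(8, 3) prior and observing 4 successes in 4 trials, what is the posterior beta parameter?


Posterior beta = prior beta + failures
Failures = 4 - 4 = 0
beta_post = 3 + 0 = 3

3


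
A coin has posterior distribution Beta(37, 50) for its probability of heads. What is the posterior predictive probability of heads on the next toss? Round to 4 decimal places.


Posterior predictive = E[theta] = alpha/(alpha+beta)
= 37/87
= 0.4253

0.4253


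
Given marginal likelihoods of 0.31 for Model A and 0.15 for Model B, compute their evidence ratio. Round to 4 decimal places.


Ratio = ML(A) / ML(B) = 0.31/0.15
= 2.0667

2.0667


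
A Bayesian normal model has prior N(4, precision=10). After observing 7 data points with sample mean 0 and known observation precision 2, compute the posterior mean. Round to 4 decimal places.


Posterior mean = (prior_precision * prior_mean + n * data_precision * data_mean) / (prior_precision + n * data_precision)
Numerator = 10*4 + 7*2*0 = 40
Denominator = 10 + 7*2 = 24
Posterior mean = 1.6667

1.6667
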